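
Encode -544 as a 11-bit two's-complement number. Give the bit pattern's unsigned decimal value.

544 in 11 bits: 01000100000
Invert: 10111011111
Add 1:  10111100000 = 1504
(Check: 2^11 - 544 = 2048 - 544 = 1504.)

1504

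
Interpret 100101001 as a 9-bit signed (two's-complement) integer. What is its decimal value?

pattern = 100101001 (MSB is 1 ⇒ negative)
Invert: 011010110, add 1 → 011010111 = 215, so the value is -215.
(Equivalently: 297 - 2^9 = 297 - 512 = -215.)

-215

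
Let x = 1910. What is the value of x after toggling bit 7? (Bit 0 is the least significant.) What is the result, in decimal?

2038

x = 011101110110
bit 7 is currently 0; toggle it via x ^ (1 << 7) = x ^ 128
→ 011111110110 = 2038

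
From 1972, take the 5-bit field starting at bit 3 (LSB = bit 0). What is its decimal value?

v = 11110110100
Shift right by 3: 11110110
Mask low 5 bits: 10110 = 22

22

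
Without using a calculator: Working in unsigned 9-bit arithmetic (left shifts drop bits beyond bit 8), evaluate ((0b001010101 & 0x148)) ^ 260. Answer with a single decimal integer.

324

0b001010101 = 001010101
0x148 = 101001000
→ & → 001000000 = 64
260 = 100000100
→ ^ → 101000100 = 324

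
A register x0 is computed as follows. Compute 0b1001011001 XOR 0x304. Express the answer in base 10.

349

a = 1001011001
0x304 = 1100000100
XOR → 0101011101 = 349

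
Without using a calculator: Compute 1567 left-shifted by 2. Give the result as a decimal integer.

6268

1567 = 0011000011111
shift left by 2 → 1100001111100 = 6268
(equivalently, 1567 × 2^2 = 1567 × 4)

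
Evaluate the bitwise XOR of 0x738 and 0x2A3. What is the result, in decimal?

0x738 = 11100111000
0x2A3 = 01010100011
XOR → 10110011011 = 1435

1435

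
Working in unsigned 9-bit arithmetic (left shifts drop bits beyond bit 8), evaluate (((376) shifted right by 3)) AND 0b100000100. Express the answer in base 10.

4

376 = 101111000
→ shifted right by 3 → 000101111 = 47
0b100000100 = 100000100
→ AND → 000000100 = 4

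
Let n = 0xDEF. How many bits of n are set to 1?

10

0xDEF = 110111101111
Count the 1s: 1 + 1 + 1 + 1 + 1 + 1 + 1 + 1 + 1 + 1 = 10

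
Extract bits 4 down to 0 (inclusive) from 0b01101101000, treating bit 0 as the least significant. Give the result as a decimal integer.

8

v = 01101101000
Shift right by 0: 01101101000
Mask low 5 bits: 01000 = 8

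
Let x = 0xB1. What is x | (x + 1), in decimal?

x = 10110001 = 177
x + 1 = 10110010
OR    = 10110011 = 179
(x | (x + 1) sets the lowest cleared bit.)

179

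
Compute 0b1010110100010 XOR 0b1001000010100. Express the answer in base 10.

a = 1010110100010
b = 1001000010100
XOR → 0011110110110 = 1974

1974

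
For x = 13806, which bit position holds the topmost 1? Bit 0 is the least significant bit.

13806 = 11010111101110
The topmost 1 is at position 13 (since 2^13 = 8192 ≤ 13806 < 16384).

13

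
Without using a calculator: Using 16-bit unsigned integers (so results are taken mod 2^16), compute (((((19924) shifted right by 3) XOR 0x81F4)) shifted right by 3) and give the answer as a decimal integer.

19924 = 0100110111010100
→ shifted right by 3 → 0000100110111010 = 2490
0x81F4 = 1000000111110100
→ XOR → 1000100001001110 = 34894
→ shifted right by 3 → 0001000100001001 = 4361

4361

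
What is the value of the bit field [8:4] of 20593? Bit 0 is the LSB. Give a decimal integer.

7

v = 101000001110001
Shift right by 4: 10100000111
Mask low 5 bits: 00111 = 7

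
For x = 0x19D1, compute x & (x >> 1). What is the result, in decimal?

x = 1100111010001 = 6609
x>>1 = 0110011101000
AND  = 0100011000000 = 2240
(x & (x >> 1) has a 1 wherever x has two consecutive 1 bits.)

2240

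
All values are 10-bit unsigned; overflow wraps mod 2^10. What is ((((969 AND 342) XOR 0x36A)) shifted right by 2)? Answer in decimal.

138

969 = 1111001001
342 = 0101010110
→ AND → 0101000000 = 320
0x36A = 1101101010
→ XOR → 1000101010 = 554
→ shifted right by 2 → 0010001010 = 138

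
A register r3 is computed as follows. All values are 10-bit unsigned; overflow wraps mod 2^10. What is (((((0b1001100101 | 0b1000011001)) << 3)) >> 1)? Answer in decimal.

500

0b1001100101 = 1001100101
0b1000011001 = 1000011001
→ | → 1001111101 = 637
→ << 3 (mod 2^10) → 1111101000 = 1000
→ >> 1 → 0111110100 = 500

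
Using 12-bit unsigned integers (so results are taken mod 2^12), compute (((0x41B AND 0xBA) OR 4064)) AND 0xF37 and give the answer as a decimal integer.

3890

0x41B = 010000011011
0xBA = 000010111010
→ AND → 000000011010 = 26
4064 = 111111100000
→ OR → 111111111010 = 4090
0xF37 = 111100110111
→ AND → 111100110010 = 3890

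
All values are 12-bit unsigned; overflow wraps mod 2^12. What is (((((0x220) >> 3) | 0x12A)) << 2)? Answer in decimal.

1464

0x220 = 001000100000
→ >> 3 → 000001000100 = 68
0x12A = 000100101010
→ | → 000101101110 = 366
→ << 2 (mod 2^12) → 010110111000 = 1464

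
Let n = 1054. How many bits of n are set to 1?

5

1054 = 10000011110
Count the 1s: 1 + 1 + 1 + 1 + 1 = 5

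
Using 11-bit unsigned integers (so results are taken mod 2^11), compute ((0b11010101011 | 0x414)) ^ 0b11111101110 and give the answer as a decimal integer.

0b11010101011 = 11010101011
0x414 = 10000010100
→ | → 11010111111 = 1727
0b11111101110 = 11111101110
→ ^ → 00101010001 = 337

337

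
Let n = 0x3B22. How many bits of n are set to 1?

0x3B22 = 11101100100010
Count the 1s: 1 + 1 + 1 + 1 + 1 + 1 + 1 = 7

7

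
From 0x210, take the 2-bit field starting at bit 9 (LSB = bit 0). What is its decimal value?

v = 001000010000
Shift right by 9: 001
Mask low 2 bits: 01 = 1

1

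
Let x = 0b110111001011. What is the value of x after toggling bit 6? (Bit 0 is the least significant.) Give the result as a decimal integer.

3467

x = 110111001011
bit 6 is currently 1; toggle it via x ^ (1 << 6) = x ^ 64
→ 110110001011 = 3467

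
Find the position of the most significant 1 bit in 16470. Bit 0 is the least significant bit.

16470 = 100000001010110
The topmost 1 is at position 14 (since 2^14 = 16384 ≤ 16470 < 32768).

14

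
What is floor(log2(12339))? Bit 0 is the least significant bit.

13

12339 = 11000000110011
The topmost 1 is at position 13 (since 2^13 = 8192 ≤ 12339 < 16384).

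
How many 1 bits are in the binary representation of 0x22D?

5

0x22D = 1000101101
Count the 1s: 1 + 1 + 1 + 1 + 1 = 5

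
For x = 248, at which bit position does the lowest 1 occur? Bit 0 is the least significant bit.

248 = 11111000
Trailing zeros: 3, so the lowest set bit is bit 3 (value 8).

3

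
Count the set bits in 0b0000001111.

4

n = 1111
Count the 1s: 1 + 1 + 1 + 1 = 4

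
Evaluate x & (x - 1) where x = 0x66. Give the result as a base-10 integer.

100

x = 1100110 = 102
x - 1 = 1100101
AND   = 1100100 = 100
(x & (x - 1) clears the lowest set bit of x.)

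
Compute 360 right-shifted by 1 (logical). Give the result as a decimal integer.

360 = 101101000
shift right by 1 → 010110100 = 180
(equivalently, floor(360 / 2))

180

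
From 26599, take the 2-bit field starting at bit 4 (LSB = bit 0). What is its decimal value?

v = 110011111100111
Shift right by 4: 11001111110
Mask low 2 bits: 10 = 2

2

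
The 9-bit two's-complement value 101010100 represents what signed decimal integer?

pattern = 101010100 (MSB is 1 ⇒ negative)
Invert: 010101011, add 1 → 010101100 = 172, so the value is -172.
(Equivalently: 340 - 2^9 = 340 - 512 = -172.)

-172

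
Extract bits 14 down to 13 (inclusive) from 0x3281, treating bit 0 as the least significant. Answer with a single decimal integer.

v = 0011001010000001
Shift right by 13: 001
Mask low 2 bits: 01 = 1

1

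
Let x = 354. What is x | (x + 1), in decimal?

x = 101100010 = 354
x + 1 = 101100011
OR    = 101100011 = 355
(x | (x + 1) sets the lowest cleared bit.)

355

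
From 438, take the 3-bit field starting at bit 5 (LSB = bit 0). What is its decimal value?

v = 110110110
Shift right by 5: 1101
Mask low 3 bits: 101 = 5

5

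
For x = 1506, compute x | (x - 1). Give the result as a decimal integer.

x = 10111100010 = 1506
x - 1 = 10111100001
OR    = 10111100011 = 1507
(x | (x - 1) sets all bits below the lowest set bit.)

1507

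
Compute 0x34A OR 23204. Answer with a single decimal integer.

0x34A = 000001101001010
23204 = 101101010100100
 OR → 101101111101110 = 23534

23534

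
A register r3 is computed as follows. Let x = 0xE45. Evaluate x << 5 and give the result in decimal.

116896

0xE45 = 00000111001000101
shift left by 5 → 11100100010100000 = 116896
(equivalently, 3653 × 2^5 = 3653 × 32)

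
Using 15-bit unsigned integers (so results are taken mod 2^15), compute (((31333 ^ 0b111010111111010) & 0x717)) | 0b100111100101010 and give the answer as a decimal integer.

20287

31333 = 111101001100101
0b111010111111010 = 111010111111010
→ ^ → 000111110011111 = 3999
0x717 = 000011100010111
→ & → 000011100010111 = 1815
0b100111100101010 = 100111100101010
→ | → 100111100111111 = 20287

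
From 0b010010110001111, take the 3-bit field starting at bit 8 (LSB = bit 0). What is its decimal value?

5

v = 010010110001111
Shift right by 8: 0100101
Mask low 3 bits: 101 = 5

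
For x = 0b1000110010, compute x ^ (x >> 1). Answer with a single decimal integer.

x = 1000110010 = 562
x>>1 = 0100011001
XOR  = 1100101011 = 811
(x ^ (x >> 1) gives the standard binary-reflected Gray code of x.)

811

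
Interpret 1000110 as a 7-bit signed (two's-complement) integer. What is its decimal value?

-58

pattern = 1000110 (MSB is 1 ⇒ negative)
Invert: 0111001, add 1 → 0111010 = 58, so the value is -58.
(Equivalently: 70 - 2^7 = 70 - 128 = -58.)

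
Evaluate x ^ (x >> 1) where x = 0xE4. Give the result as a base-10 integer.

x = 11100100 = 228
x>>1 = 01110010
XOR  = 10010110 = 150
(x ^ (x >> 1) gives the standard binary-reflected Gray code of x.)

150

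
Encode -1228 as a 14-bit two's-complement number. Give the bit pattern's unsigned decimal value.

15156

1228 in 14 bits: 00010011001100
Invert: 11101100110011
Add 1:  11101100110100 = 15156
(Check: 2^14 - 1228 = 16384 - 1228 = 15156.)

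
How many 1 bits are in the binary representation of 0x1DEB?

10

0x1DEB = 1110111101011
Count the 1s: 1 + 1 + 1 + 1 + 1 + 1 + 1 + 1 + 1 + 1 = 10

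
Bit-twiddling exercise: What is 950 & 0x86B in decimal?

950 = 001110110110
0x86B = 100001101011
AND → 000000100010 = 34

34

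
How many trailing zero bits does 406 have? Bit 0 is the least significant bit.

1

406 = 110010110
Trailing zeros: 1, so the lowest set bit is bit 1 (value 2).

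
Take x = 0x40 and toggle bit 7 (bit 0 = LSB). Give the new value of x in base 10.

x = 001000000
bit 7 is currently 0; toggle it via x ^ (1 << 7) = x ^ 128
→ 011000000 = 192

192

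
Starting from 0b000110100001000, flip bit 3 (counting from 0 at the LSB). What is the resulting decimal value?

x = 000110100001000
bit 3 is currently 1; toggle it via x ^ (1 << 3) = x ^ 8
→ 000110100000000 = 3328

3328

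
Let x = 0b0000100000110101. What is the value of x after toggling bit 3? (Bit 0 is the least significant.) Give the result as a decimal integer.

2109

x = 0000100000110101
bit 3 is currently 0; toggle it via x ^ (1 << 3) = x ^ 8
→ 0000100000111101 = 2109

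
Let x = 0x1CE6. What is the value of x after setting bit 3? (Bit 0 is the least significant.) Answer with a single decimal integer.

x = 01110011100110
bit 3 is currently 0; set it via x | (1 << 3) = x | 8
→ 01110011101110 = 7406

7406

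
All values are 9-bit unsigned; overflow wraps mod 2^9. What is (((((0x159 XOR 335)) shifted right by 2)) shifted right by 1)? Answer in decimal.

0x159 = 101011001
335 = 101001111
→ XOR → 000010110 = 22
→ shifted right by 2 → 000000101 = 5
→ shifted right by 1 → 000000010 = 2

2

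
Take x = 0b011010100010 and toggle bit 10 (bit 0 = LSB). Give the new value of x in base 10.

674

x = 011010100010
bit 10 is currently 1; toggle it via x ^ (1 << 10) = x ^ 1024
→ 001010100010 = 674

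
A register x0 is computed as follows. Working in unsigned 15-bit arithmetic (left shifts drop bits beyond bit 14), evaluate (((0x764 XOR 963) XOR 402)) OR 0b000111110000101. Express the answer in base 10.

0x764 = 000011101100100
963 = 000001111000011
→ XOR → 000010010100111 = 1191
402 = 000000110010010
→ XOR → 000010100110101 = 1333
0b000111110000101 = 000111110000101
→ OR → 000111110110101 = 4021

4021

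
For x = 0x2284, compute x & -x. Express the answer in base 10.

x = 10001010000100 = 8836
-x (two's complement) = …01110101111100
AND   = 00000000000100 = 4
(x & -x isolates the lowest set bit of x.)

4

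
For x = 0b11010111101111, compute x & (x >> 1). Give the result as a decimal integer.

4327

x = 11010111101111 = 13807
x>>1 = 01101011110111
AND  = 01000011100111 = 4327
(x & (x >> 1) has a 1 wherever x has two consecutive 1 bits.)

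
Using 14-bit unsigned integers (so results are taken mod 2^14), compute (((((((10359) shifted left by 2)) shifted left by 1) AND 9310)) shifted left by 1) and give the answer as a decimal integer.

48

10359 = 10100001110111
→ shifted left by 2 (mod 2^14) → 10000111011100 = 8668
→ shifted left by 1 (mod 2^14) → 00001110111000 = 952
9310 = 10010001011110
→ AND → 00000000011000 = 24
→ shifted left by 1 (mod 2^14) → 00000000110000 = 48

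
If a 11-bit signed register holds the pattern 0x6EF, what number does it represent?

-273

pattern = 11011101111 (MSB is 1 ⇒ negative)
Invert: 00100010000, add 1 → 00100010001 = 273, so the value is -273.
(Equivalently: 1775 - 2^11 = 1775 - 2048 = -273.)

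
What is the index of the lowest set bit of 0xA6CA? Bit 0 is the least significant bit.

1

0xA6CA = 1010011011001010
Trailing zeros: 1, so the lowest set bit is bit 1 (value 2).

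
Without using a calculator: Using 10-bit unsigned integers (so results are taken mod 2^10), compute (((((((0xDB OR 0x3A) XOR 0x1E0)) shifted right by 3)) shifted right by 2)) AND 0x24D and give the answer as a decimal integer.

0xDB = 0011011011
0x3A = 0000111010
→ OR → 0011111011 = 251
0x1E0 = 0111100000
→ XOR → 0100011011 = 283
→ shifted right by 3 → 0000100011 = 35
→ shifted right by 2 → 0000001000 = 8
0x24D = 1001001101
→ AND → 0000001000 = 8

8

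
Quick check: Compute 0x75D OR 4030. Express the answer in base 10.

0x75D = 011101011101
4030 = 111110111110
 OR → 111111111111 = 4095

4095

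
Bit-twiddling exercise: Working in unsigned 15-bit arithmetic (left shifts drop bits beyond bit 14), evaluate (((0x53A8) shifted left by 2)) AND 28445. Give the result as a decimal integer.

0x53A8 = 101001110101000
→ shifted left by 2 (mod 2^15) → 100111010100000 = 20128
28445 = 110111100011101
→ AND → 100111000000000 = 19968

19968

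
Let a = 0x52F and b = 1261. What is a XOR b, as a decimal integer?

450

0x52F = 10100101111
1261 = 10011101101
XOR → 00111000010 = 450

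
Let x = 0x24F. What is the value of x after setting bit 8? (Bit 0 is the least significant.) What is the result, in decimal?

847

x = 1001001111
bit 8 is currently 0; set it via x | (1 << 8) = x | 256
→ 1101001111 = 847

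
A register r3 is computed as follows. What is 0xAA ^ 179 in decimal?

0xAA = 10101010
179 = 10110011
XOR → 00011001 = 25

25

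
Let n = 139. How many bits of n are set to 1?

4

139 = 10001011
Count the 1s: 1 + 1 + 1 + 1 = 4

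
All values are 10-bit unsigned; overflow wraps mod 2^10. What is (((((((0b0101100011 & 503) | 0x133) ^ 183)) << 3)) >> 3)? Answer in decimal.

68

0b0101100011 = 0101100011
503 = 0111110111
→ & → 0101100011 = 355
0x133 = 0100110011
→ | → 0101110011 = 371
183 = 0010110111
→ ^ → 0111000100 = 452
→ << 3 (mod 2^10) → 1000100000 = 544
→ >> 3 → 0001000100 = 68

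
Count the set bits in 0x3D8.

6

0x3D8 = 1111011000
Count the 1s: 1 + 1 + 1 + 1 + 1 + 1 = 6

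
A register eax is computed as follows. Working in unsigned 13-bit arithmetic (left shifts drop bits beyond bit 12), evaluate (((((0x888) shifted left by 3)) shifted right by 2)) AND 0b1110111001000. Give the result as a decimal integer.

256

0x888 = 0100010001000
→ shifted left by 3 (mod 2^13) → 0010001000000 = 1088
→ shifted right by 2 → 0000100010000 = 272
0b1110111001000 = 1110111001000
→ AND → 0000100000000 = 256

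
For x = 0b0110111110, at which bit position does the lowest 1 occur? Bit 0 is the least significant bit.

0b0110111110 = 110111110
Trailing zeros: 1, so the lowest set bit is bit 1 (value 2).

1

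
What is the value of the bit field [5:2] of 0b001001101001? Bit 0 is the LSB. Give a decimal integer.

10

v = 001001101001
Shift right by 2: 0010011010
Mask low 4 bits: 1010 = 10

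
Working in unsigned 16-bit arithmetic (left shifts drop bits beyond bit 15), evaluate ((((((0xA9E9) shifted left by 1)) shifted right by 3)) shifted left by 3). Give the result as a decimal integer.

21456

0xA9E9 = 1010100111101001
→ shifted left by 1 (mod 2^16) → 0101001111010010 = 21458
→ shifted right by 3 → 0000101001111010 = 2682
→ shifted left by 3 (mod 2^16) → 0101001111010000 = 21456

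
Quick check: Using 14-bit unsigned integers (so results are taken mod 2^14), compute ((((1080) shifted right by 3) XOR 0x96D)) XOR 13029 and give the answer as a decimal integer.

15119

1080 = 00010000111000
→ shifted right by 3 → 00000010000111 = 135
0x96D = 00100101101101
→ XOR → 00100111101010 = 2538
13029 = 11001011100101
→ XOR → 11101100001111 = 15119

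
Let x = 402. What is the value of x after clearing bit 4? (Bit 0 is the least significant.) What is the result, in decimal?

x = 00110010010
bit 4 is currently 1; clear it via x & ~(1 << 4) = x & ~16
→ 00110000010 = 386

386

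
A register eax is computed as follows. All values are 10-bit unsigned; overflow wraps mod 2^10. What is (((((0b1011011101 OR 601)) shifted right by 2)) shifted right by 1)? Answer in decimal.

91

0b1011011101 = 1011011101
601 = 1001011001
→ OR → 1011011101 = 733
→ shifted right by 2 → 0010110111 = 183
→ shifted right by 1 → 0001011011 = 91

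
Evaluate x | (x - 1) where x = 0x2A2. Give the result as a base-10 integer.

675

x = 1010100010 = 674
x - 1 = 1010100001
OR    = 1010100011 = 675
(x | (x - 1) sets all bits below the lowest set bit.)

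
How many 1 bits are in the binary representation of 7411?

9

7411 = 1110011110011
Count the 1s: 1 + 1 + 1 + 1 + 1 + 1 + 1 + 1 + 1 = 9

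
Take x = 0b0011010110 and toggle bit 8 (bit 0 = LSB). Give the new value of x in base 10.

x = 0011010110
bit 8 is currently 0; toggle it via x ^ (1 << 8) = x ^ 256
→ 0111010110 = 470

470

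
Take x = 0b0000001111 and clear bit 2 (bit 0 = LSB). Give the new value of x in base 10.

x = 0000001111
bit 2 is currently 1; clear it via x & ~(1 << 2) = x & ~4
→ 0000001011 = 11

11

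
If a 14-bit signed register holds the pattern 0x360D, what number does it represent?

pattern = 11011000001101 (MSB is 1 ⇒ negative)
Invert: 00100111110010, add 1 → 00100111110011 = 2547, so the value is -2547.
(Equivalently: 13837 - 2^14 = 13837 - 16384 = -2547.)

-2547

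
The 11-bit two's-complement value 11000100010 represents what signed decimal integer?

pattern = 11000100010 (MSB is 1 ⇒ negative)
Invert: 00111011101, add 1 → 00111011110 = 478, so the value is -478.
(Equivalently: 1570 - 2^11 = 1570 - 2048 = -478.)

-478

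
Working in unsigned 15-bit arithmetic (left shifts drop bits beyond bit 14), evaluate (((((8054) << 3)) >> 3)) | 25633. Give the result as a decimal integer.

28535

8054 = 001111101110110
→ << 3 (mod 2^15) → 111101110110000 = 31664
→ >> 3 → 000111101110110 = 3958
25633 = 110010000100001
→ | → 110111101110111 = 28535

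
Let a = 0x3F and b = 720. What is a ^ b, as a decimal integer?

751

0x3F = 0000111111
720 = 1011010000
XOR → 1011101111 = 751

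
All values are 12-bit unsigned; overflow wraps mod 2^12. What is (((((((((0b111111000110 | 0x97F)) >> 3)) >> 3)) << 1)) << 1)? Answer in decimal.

0b111111000110 = 111111000110
0x97F = 100101111111
→ | → 111111111111 = 4095
→ >> 3 → 000111111111 = 511
→ >> 3 → 000000111111 = 63
→ << 1 (mod 2^12) → 000001111110 = 126
→ << 1 (mod 2^12) → 000011111100 = 252

252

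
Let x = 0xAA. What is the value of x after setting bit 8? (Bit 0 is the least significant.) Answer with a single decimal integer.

x = 0010101010
bit 8 is currently 0; set it via x | (1 << 8) = x | 256
→ 0110101010 = 426

426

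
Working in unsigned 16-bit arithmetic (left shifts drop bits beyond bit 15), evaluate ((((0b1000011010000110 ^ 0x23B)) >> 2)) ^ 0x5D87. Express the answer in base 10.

0b1000011010000110 = 1000011010000110
0x23B = 0000001000111011
→ ^ → 1000010010111101 = 33981
→ >> 2 → 0010000100101111 = 8495
0x5D87 = 0101110110000111
→ ^ → 0111110010101000 = 31912

31912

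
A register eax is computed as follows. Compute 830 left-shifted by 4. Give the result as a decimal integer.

13280

830 = 00001100111110
shift left by 4 → 11001111100000 = 13280
(equivalently, 830 × 2^4 = 830 × 16)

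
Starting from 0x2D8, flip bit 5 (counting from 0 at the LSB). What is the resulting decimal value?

760

x = 01011011000
bit 5 is currently 0; toggle it via x ^ (1 << 5) = x ^ 32
→ 01011111000 = 760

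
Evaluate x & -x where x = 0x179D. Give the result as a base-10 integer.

x = 1011110011101 = 6045
-x (two's complement) = …0100001100011
AND   = 0000000000001 = 1
(x & -x isolates the lowest set bit of x.)

1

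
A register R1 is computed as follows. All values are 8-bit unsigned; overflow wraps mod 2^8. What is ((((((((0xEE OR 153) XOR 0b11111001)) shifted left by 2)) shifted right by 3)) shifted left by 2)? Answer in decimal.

0xEE = 11101110
153 = 10011001
→ OR → 11111111 = 255
0b11111001 = 11111001
→ XOR → 00000110 = 6
→ shifted left by 2 (mod 2^8) → 00011000 = 24
→ shifted right by 3 → 00000011 = 3
→ shifted left by 2 (mod 2^8) → 00001100 = 12

12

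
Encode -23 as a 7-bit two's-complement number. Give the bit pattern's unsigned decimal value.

23 in 7 bits: 0010111
Invert: 1101000
Add 1:  1101001 = 105
(Check: 2^7 - 23 = 128 - 23 = 105.)

105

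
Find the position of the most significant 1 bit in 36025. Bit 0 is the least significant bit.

36025 = 1000110010111001
The topmost 1 is at position 15 (since 2^15 = 32768 ≤ 36025 < 65536).

15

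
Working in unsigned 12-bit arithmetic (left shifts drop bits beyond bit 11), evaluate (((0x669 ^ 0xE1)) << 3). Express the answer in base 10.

0x669 = 011001101001
0xE1 = 000011100001
→ ^ → 011010001000 = 1672
→ << 3 (mod 2^12) → 010001000000 = 1088

1088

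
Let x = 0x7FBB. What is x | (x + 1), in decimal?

32703

x = 111111110111011 = 32699
x + 1 = 111111110111100
OR    = 111111110111111 = 32703
(x | (x + 1) sets the lowest cleared bit.)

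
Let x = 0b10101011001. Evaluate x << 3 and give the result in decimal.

x = 00010101011001
shift left by 3 → 10101011001000 = 10952
(equivalently, 1369 × 2^3 = 1369 × 8)

10952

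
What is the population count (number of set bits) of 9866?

9866 = 10011010001010
Count the 1s: 1 + 1 + 1 + 1 + 1 + 1 = 6

6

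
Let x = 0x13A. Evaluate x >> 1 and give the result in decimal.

0x13A = 100111010
shift right by 1 → 010011101 = 157
(equivalently, floor(314 / 2))

157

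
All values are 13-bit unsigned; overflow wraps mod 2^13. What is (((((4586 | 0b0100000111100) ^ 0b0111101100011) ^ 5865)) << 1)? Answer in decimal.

4586 = 1000111101010
0b0100000111100 = 0100000111100
→ | → 1100111111110 = 6654
0b0111101100011 = 0111101100011
→ ^ → 1011010011101 = 5789
5865 = 1011011101001
→ ^ → 0000001110100 = 116
→ << 1 (mod 2^13) → 0000011101000 = 232

232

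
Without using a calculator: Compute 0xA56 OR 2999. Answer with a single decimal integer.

0xA56 = 101001010110
2999 = 101110110111
 OR → 101111110111 = 3063

3063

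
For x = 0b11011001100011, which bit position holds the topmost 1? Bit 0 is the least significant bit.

0b11011001100011 = 11011001100011
The topmost 1 is at position 13 (since 2^13 = 8192 ≤ 13923 < 16384).

13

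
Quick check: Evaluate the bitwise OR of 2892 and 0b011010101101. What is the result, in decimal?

4077

2892 = 101101001100
b = 011010101101
 OR → 111111101101 = 4077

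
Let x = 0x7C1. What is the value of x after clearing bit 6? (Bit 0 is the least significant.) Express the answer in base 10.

1921

x = 0011111000001
bit 6 is currently 1; clear it via x & ~(1 << 6) = x & ~64
→ 0011110000001 = 1921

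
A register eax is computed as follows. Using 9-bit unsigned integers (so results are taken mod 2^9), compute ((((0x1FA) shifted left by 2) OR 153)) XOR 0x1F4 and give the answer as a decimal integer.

13

0x1FA = 111111010
→ shifted left by 2 (mod 2^9) → 111101000 = 488
153 = 010011001
→ OR → 111111001 = 505
0x1F4 = 111110100
→ XOR → 000001101 = 13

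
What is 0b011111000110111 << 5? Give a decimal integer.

x = 0000011111000110111
shift left by 5 → 1111100011011100000 = 509664
(equivalently, 15927 × 2^5 = 15927 × 32)

509664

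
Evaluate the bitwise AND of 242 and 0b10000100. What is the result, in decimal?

242 = 11110010
b = 10000100
AND → 10000000 = 128

128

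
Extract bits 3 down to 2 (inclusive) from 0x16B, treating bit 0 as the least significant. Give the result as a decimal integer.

2

v = 101101011
Shift right by 2: 1011010
Mask low 2 bits: 10 = 2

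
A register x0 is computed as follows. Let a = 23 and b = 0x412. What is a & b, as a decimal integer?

18

23 = 00000010111
0x412 = 10000010010
AND → 00000010010 = 18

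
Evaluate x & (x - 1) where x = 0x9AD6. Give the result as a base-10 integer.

x = 1001101011010110 = 39638
x - 1 = 1001101011010101
AND   = 1001101011010100 = 39636
(x & (x - 1) clears the lowest set bit of x.)

39636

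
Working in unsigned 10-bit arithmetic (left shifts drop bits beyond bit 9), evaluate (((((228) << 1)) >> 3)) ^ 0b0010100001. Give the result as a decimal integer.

152

228 = 0011100100
→ << 1 (mod 2^10) → 0111001000 = 456
→ >> 3 → 0000111001 = 57
0b0010100001 = 0010100001
→ ^ → 0010011000 = 152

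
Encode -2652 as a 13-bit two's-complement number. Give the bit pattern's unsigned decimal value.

5540

2652 in 13 bits: 0101001011100
Invert: 1010110100011
Add 1:  1010110100100 = 5540
(Check: 2^13 - 2652 = 8192 - 2652 = 5540.)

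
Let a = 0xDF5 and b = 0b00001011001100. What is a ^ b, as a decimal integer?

3897

0xDF5 = 110111110101
b = 001011001100
XOR → 111100111001 = 3897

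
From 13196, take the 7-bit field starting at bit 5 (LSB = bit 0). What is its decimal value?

28

v = 0011001110001100
Shift right by 5: 00110011100
Mask low 7 bits: 0011100 = 28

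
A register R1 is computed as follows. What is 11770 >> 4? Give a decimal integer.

735

11770 = 10110111111010
shift right by 4 → 00001011011111 = 735
(equivalently, floor(11770 / 16))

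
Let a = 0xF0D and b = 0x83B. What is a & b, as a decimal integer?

2057

0xF0D = 111100001101
0x83B = 100000111011
AND → 100000001001 = 2057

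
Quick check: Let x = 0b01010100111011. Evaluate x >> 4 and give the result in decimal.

x = 1010100111011
shift right by 4 → 0000101010011 = 339
(equivalently, floor(5435 / 16))

339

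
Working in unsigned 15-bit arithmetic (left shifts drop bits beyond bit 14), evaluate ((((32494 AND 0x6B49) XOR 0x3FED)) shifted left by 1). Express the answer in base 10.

11082

32494 = 111111011101110
0x6B49 = 110101101001001
→ AND → 110101001001000 = 27208
0x3FED = 011111111101101
→ XOR → 101010110100101 = 21925
→ shifted left by 1 (mod 2^15) → 010101101001010 = 11082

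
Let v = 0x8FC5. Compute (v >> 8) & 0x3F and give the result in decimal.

15

v = 1000111111000101
Shift right by 8: 10001111
Mask low 6 bits: 001111 = 15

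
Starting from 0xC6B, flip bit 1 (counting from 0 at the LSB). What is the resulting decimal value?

x = 110001101011
bit 1 is currently 1; toggle it via x ^ (1 << 1) = x ^ 2
→ 110001101001 = 3177

3177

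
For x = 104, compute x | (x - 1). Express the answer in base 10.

x = 1101000 = 104
x - 1 = 1100111
OR    = 1101111 = 111
(x | (x - 1) sets all bits below the lowest set bit.)

111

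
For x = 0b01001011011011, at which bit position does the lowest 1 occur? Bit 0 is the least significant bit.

0b01001011011011 = 1001011011011
Trailing zeros: 0, so the lowest set bit is bit 0 (value 1).

0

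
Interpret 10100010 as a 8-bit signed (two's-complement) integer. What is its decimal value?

pattern = 10100010 (MSB is 1 ⇒ negative)
Invert: 01011101, add 1 → 01011110 = 94, so the value is -94.
(Equivalently: 162 - 2^8 = 162 - 256 = -94.)

-94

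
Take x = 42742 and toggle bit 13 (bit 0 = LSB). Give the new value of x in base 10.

34550

x = 1010011011110110
bit 13 is currently 1; toggle it via x ^ (1 << 13) = x ^ 8192
→ 1000011011110110 = 34550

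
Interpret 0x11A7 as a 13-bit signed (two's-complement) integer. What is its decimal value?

-3673

pattern = 1000110100111 (MSB is 1 ⇒ negative)
Invert: 0111001011000, add 1 → 0111001011001 = 3673, so the value is -3673.
(Equivalently: 4519 - 2^13 = 4519 - 8192 = -3673.)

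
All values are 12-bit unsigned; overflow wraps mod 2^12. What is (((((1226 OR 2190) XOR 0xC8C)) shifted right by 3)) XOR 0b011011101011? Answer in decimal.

1763

1226 = 010011001010
2190 = 100010001110
→ OR → 110011001110 = 3278
0xC8C = 110010001100
→ XOR → 000001000010 = 66
→ shifted right by 3 → 000000001000 = 8
0b011011101011 = 011011101011
→ XOR → 011011100011 = 1763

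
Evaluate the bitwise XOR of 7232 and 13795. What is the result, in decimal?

10659

7232 = 01110001000000
13795 = 11010111100011
XOR → 10100110100011 = 10659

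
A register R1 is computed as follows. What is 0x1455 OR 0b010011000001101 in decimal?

13917

0x1455 = 01010001010101
b = 10011000001101
 OR → 11011001011101 = 13917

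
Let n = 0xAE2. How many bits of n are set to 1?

6

0xAE2 = 101011100010
Count the 1s: 1 + 1 + 1 + 1 + 1 + 1 = 6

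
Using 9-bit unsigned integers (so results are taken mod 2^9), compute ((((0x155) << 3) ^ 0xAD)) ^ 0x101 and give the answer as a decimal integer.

260

0x155 = 101010101
→ << 3 (mod 2^9) → 010101000 = 168
0xAD = 010101101
→ ^ → 000000101 = 5
0x101 = 100000001
→ ^ → 100000100 = 260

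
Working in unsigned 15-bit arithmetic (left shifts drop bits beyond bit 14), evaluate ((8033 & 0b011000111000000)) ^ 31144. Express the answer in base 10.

26856

8033 = 001111101100001
0b011000111000000 = 011000111000000
→ & → 001000101000000 = 4416
31144 = 111100110101000
→ ^ → 110100011101000 = 26856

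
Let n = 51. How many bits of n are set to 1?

4

51 = 110011
Count the 1s: 1 + 1 + 1 + 1 = 4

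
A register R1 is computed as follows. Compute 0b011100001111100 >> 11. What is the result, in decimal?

x = 11100001111100
shift right by 11 → 00000000000111 = 7
(equivalently, floor(14460 / 2048))

7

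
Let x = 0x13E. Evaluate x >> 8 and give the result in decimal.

1

0x13E = 100111110
shift right by 8 → 000000001 = 1
(equivalently, floor(318 / 256))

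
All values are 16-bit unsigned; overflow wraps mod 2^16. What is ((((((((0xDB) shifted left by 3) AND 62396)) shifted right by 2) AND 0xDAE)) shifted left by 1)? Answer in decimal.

0xDB = 0000000011011011
→ shifted left by 3 (mod 2^16) → 0000011011011000 = 1752
62396 = 1111001110111100
→ AND → 0000001010011000 = 664
→ shifted right by 2 → 0000000010100110 = 166
0xDAE = 0000110110101110
→ AND → 0000000010100110 = 166
→ shifted left by 1 (mod 2^16) → 0000000101001100 = 332

332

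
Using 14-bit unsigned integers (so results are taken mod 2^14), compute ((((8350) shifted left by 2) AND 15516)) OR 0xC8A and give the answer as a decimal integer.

8350 = 10000010011110
→ shifted left by 2 (mod 2^14) → 00001001111000 = 632
15516 = 11110010011100
→ AND → 00000000011000 = 24
0xC8A = 00110010001010
→ OR → 00110010011010 = 3226

3226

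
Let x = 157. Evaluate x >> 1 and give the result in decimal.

78

157 = 10011101
shift right by 1 → 01001110 = 78
(equivalently, floor(157 / 2))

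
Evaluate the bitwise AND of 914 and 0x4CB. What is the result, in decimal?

130

914 = 01110010010
0x4CB = 10011001011
AND → 00010000010 = 130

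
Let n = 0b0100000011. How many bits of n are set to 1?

n = 100000011
Count the 1s: 1 + 1 + 1 = 3

3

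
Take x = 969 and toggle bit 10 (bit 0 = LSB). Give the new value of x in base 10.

1993

x = 0001111001001
bit 10 is currently 0; toggle it via x ^ (1 << 10) = x ^ 1024
→ 0011111001001 = 1993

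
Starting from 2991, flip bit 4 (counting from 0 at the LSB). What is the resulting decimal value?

3007

x = 101110101111
bit 4 is currently 0; toggle it via x ^ (1 << 4) = x ^ 16
→ 101110111111 = 3007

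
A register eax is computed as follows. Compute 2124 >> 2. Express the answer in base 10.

531

2124 = 100001001100
shift right by 2 → 001000010011 = 531
(equivalently, floor(2124 / 4))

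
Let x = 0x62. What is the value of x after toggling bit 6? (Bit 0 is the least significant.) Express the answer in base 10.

x = 01100010
bit 6 is currently 1; toggle it via x ^ (1 << 6) = x ^ 64
→ 00100010 = 34

34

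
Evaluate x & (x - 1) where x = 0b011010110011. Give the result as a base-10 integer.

x = 11010110011 = 1715
x - 1 = 11010110010
AND   = 11010110010 = 1714
(x & (x - 1) clears the lowest set bit of x.)

1714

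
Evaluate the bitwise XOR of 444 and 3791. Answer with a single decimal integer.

3955

444 = 000110111100
3791 = 111011001111
XOR → 111101110011 = 3955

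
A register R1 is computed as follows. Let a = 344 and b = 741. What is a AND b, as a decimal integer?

344 = 0101011000
741 = 1011100101
AND → 0001000000 = 64

64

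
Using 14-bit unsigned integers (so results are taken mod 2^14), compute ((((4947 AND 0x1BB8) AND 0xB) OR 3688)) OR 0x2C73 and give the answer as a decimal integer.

11899

4947 = 01001101010011
0x1BB8 = 01101110111000
→ AND → 01001100010000 = 4880
0xB = 00000000001011
→ AND → 00000000000000 = 0
3688 = 00111001101000
→ OR → 00111001101000 = 3688
0x2C73 = 10110001110011
→ OR → 10111001111011 = 11899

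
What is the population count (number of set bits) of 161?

161 = 10100001
Count the 1s: 1 + 1 + 1 = 3

3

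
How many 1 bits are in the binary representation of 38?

38 = 100110
Count the 1s: 1 + 1 + 1 = 3

3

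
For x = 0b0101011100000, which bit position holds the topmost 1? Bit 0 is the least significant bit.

11

0b0101011100000 = 101011100000
The topmost 1 is at position 11 (since 2^11 = 2048 ≤ 2784 < 4096).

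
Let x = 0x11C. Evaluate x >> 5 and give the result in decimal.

8

0x11C = 100011100
shift right by 5 → 000001000 = 8
(equivalently, floor(284 / 32))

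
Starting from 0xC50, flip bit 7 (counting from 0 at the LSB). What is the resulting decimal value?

3280

x = 0000110001010000
bit 7 is currently 0; toggle it via x ^ (1 << 7) = x ^ 128
→ 0000110011010000 = 3280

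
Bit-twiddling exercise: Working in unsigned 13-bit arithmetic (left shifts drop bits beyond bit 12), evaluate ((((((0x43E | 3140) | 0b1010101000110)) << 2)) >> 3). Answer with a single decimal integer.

0x43E = 0010000111110
3140 = 0110001000100
→ | → 0110001111110 = 3198
0b1010101000110 = 1010101000110
→ | → 1110101111110 = 7550
→ << 2 (mod 2^13) → 1010111111000 = 5624
→ >> 3 → 0001010111111 = 703

703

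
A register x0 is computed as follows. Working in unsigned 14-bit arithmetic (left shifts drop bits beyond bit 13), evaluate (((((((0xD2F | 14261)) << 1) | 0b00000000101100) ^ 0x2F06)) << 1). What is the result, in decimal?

0xD2F = 00110100101111
14261 = 11011110110101
→ | → 11111110111111 = 16319
→ << 1 (mod 2^14) → 11111101111110 = 16254
0b00000000101100 = 00000000101100
→ | → 11111101111110 = 16254
0x2F06 = 10111100000110
→ ^ → 01000001111000 = 4216
→ << 1 (mod 2^14) → 10000011110000 = 8432

8432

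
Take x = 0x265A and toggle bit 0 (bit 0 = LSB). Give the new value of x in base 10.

9819

x = 10011001011010
bit 0 is currently 0; toggle it via x ^ (1 << 0) = x ^ 1
→ 10011001011011 = 9819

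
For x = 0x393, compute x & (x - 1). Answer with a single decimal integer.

914

x = 1110010011 = 915
x - 1 = 1110010010
AND   = 1110010010 = 914
(x & (x - 1) clears the lowest set bit of x.)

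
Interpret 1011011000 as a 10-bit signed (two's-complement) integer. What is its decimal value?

pattern = 1011011000 (MSB is 1 ⇒ negative)
Invert: 0100100111, add 1 → 0100101000 = 296, so the value is -296.
(Equivalently: 728 - 2^10 = 728 - 1024 = -296.)

-296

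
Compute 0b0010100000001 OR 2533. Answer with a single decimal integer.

a = 010100000001
2533 = 100111100101
 OR → 110111100101 = 3557

3557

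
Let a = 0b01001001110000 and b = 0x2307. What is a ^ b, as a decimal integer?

a = 01001001110000
0x2307 = 10001100000111
XOR → 11000101110111 = 12663

12663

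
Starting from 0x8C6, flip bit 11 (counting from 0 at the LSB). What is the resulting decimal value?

198

x = 0100011000110
bit 11 is currently 1; toggle it via x ^ (1 << 11) = x ^ 2048
→ 0000011000110 = 198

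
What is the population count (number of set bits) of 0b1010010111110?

8

n = 1010010111110
Count the 1s: 1 + 1 + 1 + 1 + 1 + 1 + 1 + 1 = 8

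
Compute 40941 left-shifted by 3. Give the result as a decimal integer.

40941 = 0001001111111101101
shift left by 3 → 1001111111101101000 = 327528
(equivalently, 40941 × 2^3 = 40941 × 8)

327528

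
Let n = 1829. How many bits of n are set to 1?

1829 = 11100100101
Count the 1s: 1 + 1 + 1 + 1 + 1 + 1 = 6

6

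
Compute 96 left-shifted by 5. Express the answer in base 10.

96 = 000001100000
shift left by 5 → 110000000000 = 3072
(equivalently, 96 × 2^5 = 96 × 32)

3072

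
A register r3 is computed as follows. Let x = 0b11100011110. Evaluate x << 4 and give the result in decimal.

29152

x = 000011100011110
shift left by 4 → 111000111100000 = 29152
(equivalently, 1822 × 2^4 = 1822 × 16)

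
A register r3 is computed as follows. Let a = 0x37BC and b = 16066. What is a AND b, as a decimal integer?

13952

0x37BC = 11011110111100
16066 = 11111011000010
AND → 11011010000000 = 13952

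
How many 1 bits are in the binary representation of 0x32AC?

7

0x32AC = 11001010101100
Count the 1s: 1 + 1 + 1 + 1 + 1 + 1 + 1 = 7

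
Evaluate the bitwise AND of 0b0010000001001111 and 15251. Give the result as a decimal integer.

8195

a = 10000001001111
15251 = 11101110010011
AND → 10000000000011 = 8195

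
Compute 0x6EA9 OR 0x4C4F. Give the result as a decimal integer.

0x6EA9 = 110111010101001
0x4C4F = 100110001001111
 OR → 110111011101111 = 28399

28399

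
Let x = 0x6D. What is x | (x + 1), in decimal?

111

x = 1101101 = 109
x + 1 = 1101110
OR    = 1101111 = 111
(x | (x + 1) sets the lowest cleared bit.)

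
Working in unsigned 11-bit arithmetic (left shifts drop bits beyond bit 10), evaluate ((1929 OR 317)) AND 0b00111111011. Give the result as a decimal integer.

1929 = 11110001001
317 = 00100111101
→ OR → 11110111101 = 1981
0b00111111011 = 00111111011
→ AND → 00110111001 = 441

441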